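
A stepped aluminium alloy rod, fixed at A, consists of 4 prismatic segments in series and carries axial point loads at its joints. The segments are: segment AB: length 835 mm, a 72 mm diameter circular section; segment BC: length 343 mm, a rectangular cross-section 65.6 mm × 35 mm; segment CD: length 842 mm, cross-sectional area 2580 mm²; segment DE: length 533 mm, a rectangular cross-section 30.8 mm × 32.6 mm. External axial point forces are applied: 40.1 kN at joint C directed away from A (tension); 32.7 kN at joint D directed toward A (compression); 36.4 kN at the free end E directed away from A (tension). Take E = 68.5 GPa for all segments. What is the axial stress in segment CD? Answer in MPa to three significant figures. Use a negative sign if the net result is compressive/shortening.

Internal axial forces (sectioning from the free end, tension +): N_DE = 36.4 kN, N_CD = 3.7 kN, N_BC = 43.8 kN, N_AB = 43.8 kN.
σ_CD = N_CD/A_CD = 3700/2580 = 1.434 MPa.

1.43 MPa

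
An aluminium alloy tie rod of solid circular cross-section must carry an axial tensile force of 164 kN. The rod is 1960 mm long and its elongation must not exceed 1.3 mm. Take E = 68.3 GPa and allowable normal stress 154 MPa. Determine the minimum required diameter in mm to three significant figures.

Required area A ≥ P/σ_allow = 164000/154 = 1065 mm².
For a solid circular section, d ≥ √(4A/π) = 36.82 mm.
Elongation limit: A ≥ PL/(Eδ_allow) = 164000·1960/(68300·1.3) = 3620 mm² ⇒ d ≥ 67.89 mm.
The elongation limit governs.

67.9 mm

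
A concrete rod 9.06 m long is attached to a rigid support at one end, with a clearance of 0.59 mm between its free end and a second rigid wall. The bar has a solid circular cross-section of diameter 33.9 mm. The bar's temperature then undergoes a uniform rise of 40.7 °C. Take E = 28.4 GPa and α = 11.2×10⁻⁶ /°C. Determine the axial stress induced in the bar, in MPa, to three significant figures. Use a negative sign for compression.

Free thermal expansion αLΔT = 11.2e-6 · 9060 · 40.7 = 4.13 mm.
The walls engage after the gap closes; constrained expansion = 4.13 − 0.59 = 3.54 mm.
The walls impose strain ε = −(3.54)/9060 = -3.9072e-04; σ = Eε = 28400 · -3.9072e-04 = -11.1 MPa.

-11.1 MPa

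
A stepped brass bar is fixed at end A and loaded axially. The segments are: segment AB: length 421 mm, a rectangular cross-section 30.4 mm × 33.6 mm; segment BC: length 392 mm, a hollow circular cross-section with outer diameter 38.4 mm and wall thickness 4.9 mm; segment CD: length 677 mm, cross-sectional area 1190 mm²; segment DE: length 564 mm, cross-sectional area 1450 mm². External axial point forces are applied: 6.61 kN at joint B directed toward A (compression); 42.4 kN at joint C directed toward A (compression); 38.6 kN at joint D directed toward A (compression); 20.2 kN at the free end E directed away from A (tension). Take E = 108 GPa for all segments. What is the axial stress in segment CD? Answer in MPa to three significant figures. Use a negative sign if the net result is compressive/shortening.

Internal axial forces (sectioning from the free end, tension +): N_DE = 20.2 kN, N_CD = -18.4 kN, N_BC = -60.8 kN, N_AB = -67.41 kN.
σ_CD = N_CD/A_CD = -18400/1190 = -15.46 MPa.

-15.5 MPa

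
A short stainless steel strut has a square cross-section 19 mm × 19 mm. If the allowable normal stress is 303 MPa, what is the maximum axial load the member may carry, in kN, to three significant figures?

A = 361 mm².
P_max = σ_allow · A = 303 · 361 = 109400 N = 109.4 kN.

109 kN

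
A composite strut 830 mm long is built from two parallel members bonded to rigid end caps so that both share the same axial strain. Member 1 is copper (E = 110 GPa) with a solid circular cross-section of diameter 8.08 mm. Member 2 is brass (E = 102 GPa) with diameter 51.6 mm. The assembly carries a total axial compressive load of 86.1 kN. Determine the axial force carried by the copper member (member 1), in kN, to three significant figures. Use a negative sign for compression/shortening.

A_1 = 51.28 mm².
A_2 = 2091 mm².
Equal strain + equilibrium ⇒ each member carries load in proportion to AE: A₁E₁ = 5640000 N, A₂E₂ = 213300000 N, ΣAE = 218900000 N.
F₁ = P·A₁E₁/ΣAE = -86100·5640000/218900000 = -2218 N.

-2.22 kN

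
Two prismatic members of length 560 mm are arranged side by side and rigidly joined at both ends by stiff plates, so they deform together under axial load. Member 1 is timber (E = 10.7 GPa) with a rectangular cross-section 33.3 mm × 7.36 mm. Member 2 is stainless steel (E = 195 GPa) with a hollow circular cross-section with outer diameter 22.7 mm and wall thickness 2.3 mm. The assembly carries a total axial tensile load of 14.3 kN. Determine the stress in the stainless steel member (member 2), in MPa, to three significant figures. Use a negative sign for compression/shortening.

88.9 MPa

A_1 = 245.1 mm².
A_2 = 147.4 mm².
Equal strain + equilibrium ⇒ each member carries load in proportion to AE: A₁E₁ = 2622000 N, A₂E₂ = 28740000 N, ΣAE = 31370000 N.
σ₂ = P·E₂/ΣAE = 14300·195000/31370000 = 88.9 MPa.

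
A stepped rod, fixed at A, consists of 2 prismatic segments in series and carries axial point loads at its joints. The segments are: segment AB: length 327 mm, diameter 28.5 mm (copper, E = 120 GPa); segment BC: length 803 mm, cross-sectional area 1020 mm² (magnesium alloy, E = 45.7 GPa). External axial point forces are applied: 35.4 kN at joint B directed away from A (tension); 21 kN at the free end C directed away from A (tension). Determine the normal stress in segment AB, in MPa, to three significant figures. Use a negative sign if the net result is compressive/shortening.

88.4 MPa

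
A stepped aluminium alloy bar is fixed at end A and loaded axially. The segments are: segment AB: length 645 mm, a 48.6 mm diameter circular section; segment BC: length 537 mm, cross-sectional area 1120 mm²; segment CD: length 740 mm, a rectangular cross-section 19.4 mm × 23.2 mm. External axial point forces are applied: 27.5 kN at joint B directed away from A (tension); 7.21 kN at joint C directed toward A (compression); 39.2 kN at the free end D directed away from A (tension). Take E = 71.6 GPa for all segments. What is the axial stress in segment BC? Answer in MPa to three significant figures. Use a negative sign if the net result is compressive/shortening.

28.6 MPa

Internal axial forces (sectioning from the free end, tension +): N_CD = 39.2 kN, N_BC = 31.99 kN, N_AB = 59.49 kN.
σ_BC = N_BC/A_BC = 31990/1120 = 28.56 MPa.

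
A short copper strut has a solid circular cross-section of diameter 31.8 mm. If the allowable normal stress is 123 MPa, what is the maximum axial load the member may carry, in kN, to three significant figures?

97.7 kN

A = 794.2 mm².
P_max = σ_allow · A = 123 · 794.2 = 97690 N = 97.69 kN.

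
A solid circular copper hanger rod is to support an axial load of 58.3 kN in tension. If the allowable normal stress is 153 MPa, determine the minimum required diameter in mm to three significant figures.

22.0 mm

Required area A ≥ P/σ_allow = 58300/153 = 381 mm².
For a solid circular section, d ≥ √(4A/π) = 22.03 mm.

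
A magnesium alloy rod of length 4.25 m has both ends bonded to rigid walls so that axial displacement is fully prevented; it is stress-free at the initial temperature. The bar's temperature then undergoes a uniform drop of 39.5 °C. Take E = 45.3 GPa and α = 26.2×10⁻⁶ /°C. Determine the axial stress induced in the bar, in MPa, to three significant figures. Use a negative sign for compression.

46.9 MPa

Free thermal expansion αLΔT = 26.2e-6 · 4250 · -39.5 = -4.398 mm.
The walls impose strain ε = −(-4.398)/4250 = 1.0349e-03; σ = Eε = 45300 · 1.0349e-03 = 46.88 MPa.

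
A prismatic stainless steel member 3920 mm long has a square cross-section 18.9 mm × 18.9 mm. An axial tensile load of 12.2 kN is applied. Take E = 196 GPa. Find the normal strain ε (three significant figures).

1.74e-04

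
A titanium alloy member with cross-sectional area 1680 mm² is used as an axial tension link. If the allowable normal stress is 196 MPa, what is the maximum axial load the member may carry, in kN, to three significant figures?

P_max = σ_allow · A = 196 · 1680 = 329300 N = 329.3 kN.

329 kN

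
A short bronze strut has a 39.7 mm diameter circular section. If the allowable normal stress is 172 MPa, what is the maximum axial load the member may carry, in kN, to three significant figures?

A = 1238 mm².
P_max = σ_allow · A = 172 · 1238 = 212900 N = 212.9 kN.

213 kN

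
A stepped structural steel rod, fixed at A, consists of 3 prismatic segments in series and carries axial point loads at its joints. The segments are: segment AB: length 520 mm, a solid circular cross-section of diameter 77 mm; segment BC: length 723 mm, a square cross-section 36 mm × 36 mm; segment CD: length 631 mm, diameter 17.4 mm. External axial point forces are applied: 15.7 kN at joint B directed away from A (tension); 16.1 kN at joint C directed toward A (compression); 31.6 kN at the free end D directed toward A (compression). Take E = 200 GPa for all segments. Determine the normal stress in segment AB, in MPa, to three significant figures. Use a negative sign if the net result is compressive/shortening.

-6.87 MPa

Internal axial forces (sectioning from the free end, tension +): N_CD = -31.6 kN, N_BC = -47.7 kN, N_AB = -32 kN.
A_AB = 4657 mm².
σ_AB = N_AB/A_AB = -32000/4657 = -6.872 MPa.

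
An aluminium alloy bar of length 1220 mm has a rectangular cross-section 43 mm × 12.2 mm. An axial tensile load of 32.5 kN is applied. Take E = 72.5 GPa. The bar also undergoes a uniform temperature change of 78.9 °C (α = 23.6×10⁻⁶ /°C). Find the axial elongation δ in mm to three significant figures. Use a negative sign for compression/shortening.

3.31 mm

A = 524.6 mm².
δ_mech = NL/(AE) = 32500·1220/(524.6·72500) = 1.043 mm.
δ_thermal = αLΔT = 23.6e-6·1220·78.9 = 2.272 mm.
δ = δ_mech + δ_thermal = 3.314 mm.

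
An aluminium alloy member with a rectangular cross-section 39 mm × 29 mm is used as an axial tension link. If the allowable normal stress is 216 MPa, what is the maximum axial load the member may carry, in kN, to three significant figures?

244 kN

A = 1131 mm².
P_max = σ_allow · A = 216 · 1131 = 244300 N = 244.3 kN.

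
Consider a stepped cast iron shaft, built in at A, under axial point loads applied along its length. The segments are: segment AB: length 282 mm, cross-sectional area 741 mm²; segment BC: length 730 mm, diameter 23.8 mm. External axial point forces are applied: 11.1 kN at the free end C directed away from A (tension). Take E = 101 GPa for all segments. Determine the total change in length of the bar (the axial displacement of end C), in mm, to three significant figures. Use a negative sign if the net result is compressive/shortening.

0.222 mm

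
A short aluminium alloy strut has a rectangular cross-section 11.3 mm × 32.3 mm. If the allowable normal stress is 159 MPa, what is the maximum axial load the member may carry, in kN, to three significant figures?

A = 365 mm².
P_max = σ_allow · A = 159 · 365 = 58030 N = 58.03 kN.

58.0 kN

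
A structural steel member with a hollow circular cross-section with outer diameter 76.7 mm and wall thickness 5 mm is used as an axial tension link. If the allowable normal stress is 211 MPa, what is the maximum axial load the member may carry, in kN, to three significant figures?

A = 1126 mm².
P_max = σ_allow · A = 211 · 1126 = 237600 N = 237.6 kN.

238 kN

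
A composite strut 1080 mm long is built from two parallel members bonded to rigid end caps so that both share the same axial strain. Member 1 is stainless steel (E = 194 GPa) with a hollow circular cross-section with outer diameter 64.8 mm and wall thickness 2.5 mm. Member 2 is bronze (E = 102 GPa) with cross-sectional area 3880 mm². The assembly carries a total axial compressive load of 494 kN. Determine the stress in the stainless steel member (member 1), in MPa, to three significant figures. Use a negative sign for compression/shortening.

-195 MPa

A_1 = 489.3 mm².
Equal strain + equilibrium ⇒ each member carries load in proportion to AE: A₁E₁ = 94920000 N, A₂E₂ = 395800000 N, ΣAE = 490700000 N.
σ₁ = P·E₁/ΣAE = -494000·194000/490700000 = -195.3 MPa.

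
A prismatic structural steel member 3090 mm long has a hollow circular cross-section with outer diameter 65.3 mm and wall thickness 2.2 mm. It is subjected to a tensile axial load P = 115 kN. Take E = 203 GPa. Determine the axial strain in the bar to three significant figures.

A = 436.1 mm².
σ = N/A = 263.7 MPa; ε = σ/E = 263.7/203000 = 1.299e-03.

0.00130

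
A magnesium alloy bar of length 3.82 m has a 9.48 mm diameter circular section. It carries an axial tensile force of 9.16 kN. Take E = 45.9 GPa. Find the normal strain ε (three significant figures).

0.00283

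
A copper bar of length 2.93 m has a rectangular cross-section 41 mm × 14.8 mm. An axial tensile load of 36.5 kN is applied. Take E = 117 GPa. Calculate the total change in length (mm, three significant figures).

1.51 mm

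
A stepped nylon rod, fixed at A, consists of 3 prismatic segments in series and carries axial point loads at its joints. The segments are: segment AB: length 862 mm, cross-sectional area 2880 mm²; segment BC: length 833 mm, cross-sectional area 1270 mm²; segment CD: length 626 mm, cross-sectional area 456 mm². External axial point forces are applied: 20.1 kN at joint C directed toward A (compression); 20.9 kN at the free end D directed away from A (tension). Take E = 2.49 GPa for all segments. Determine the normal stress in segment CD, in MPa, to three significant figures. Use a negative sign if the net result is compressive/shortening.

45.8 MPa

Internal axial forces (sectioning from the free end, tension +): N_CD = 20.9 kN, N_BC = 0.8 kN, N_AB = 0.8 kN.
σ_CD = N_CD/A_CD = 20900/456 = 45.83 MPa.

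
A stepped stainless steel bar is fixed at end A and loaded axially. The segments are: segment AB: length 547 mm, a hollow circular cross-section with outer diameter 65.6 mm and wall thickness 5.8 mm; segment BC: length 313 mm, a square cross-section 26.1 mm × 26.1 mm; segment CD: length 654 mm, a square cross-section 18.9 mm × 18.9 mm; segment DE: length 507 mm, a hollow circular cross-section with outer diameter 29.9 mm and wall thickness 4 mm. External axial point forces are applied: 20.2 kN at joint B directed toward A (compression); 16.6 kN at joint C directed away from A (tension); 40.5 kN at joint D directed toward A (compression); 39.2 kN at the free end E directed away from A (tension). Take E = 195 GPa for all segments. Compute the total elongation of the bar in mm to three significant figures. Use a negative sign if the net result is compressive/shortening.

0.324 mm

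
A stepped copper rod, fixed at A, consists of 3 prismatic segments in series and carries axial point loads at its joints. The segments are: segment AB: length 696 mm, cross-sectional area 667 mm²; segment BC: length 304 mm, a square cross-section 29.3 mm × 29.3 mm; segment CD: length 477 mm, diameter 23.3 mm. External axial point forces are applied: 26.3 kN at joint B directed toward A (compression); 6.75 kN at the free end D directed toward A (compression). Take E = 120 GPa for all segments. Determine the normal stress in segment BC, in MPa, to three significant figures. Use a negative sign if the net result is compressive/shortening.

Internal axial forces (sectioning from the free end, tension +): N_CD = -6.75 kN, N_BC = -6.75 kN, N_AB = -33.05 kN.
A_BC = 858.5 mm².
σ_BC = N_BC/A_BC = -6750/858.5 = -7.863 MPa.

-7.86 MPa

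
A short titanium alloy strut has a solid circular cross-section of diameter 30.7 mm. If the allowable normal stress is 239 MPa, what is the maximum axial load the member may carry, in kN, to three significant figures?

A = 740.2 mm².
P_max = σ_allow · A = 239 · 740.2 = 176900 N = 176.9 kN.

177 kN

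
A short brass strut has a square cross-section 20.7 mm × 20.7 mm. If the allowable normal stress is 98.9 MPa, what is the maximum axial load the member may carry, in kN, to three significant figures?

A = 428.5 mm².
P_max = σ_allow · A = 98.9 · 428.5 = 42380 N = 42.38 kN.

42.4 kN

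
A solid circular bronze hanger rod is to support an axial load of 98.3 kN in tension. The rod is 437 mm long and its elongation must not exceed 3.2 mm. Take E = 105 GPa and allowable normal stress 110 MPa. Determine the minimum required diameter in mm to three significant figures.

33.7 mm

Required area A ≥ P/σ_allow = 98300/110 = 893.6 mm².
For a solid circular section, d ≥ √(4A/π) = 33.73 mm.
Elongation limit: A ≥ PL/(Eδ_allow) = 98300·437/(105000·3.2) = 127.8 mm² ⇒ d ≥ 12.76 mm.
The stress limit governs.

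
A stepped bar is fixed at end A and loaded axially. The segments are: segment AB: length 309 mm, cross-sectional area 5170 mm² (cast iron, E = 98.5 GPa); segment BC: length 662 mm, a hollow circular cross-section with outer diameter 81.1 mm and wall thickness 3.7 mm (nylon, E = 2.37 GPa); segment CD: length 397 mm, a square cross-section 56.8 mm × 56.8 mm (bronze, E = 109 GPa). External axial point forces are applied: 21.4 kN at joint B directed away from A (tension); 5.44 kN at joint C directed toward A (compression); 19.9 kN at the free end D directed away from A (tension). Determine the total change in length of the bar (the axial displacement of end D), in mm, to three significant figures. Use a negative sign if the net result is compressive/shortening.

4.53 mm

Internal axial forces (sectioning from the free end, tension +): N_CD = 19.9 kN, N_BC = 14.46 kN, N_AB = 35.86 kN.
A_BC = 899.7 mm².
A_CD = 3226 mm².
δ_AB = 35860·309/(5170·98500) = 0.02176 mm
δ_BC = 14460·662/(899.7·2370) = 4.489 mm
δ_CD = 19900·397/(3226·109000) = 0.02247 mm
δ = Σδ_i = 4.534 mm.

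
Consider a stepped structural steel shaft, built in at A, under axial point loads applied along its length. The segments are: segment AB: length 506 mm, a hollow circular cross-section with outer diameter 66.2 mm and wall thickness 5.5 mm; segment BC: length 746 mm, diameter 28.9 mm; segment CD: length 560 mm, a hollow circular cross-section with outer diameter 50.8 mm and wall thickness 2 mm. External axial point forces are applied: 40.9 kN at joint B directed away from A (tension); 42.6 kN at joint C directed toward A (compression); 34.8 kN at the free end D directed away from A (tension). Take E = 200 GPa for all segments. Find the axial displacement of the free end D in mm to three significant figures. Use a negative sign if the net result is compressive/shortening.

Internal axial forces (sectioning from the free end, tension +): N_CD = 34.8 kN, N_BC = -7.8 kN, N_AB = 33.1 kN.
A_AB = 1049 mm².
A_BC = 656 mm².
A_CD = 306.6 mm².
δ_AB = 33100·506/(1049·200000) = 0.07984 mm
δ_BC = -7800·746/(656·200000) = -0.04435 mm
δ_CD = 34800·560/(306.6·200000) = 0.3178 mm
δ = Σδ_i = 0.3533 mm.

0.353 mm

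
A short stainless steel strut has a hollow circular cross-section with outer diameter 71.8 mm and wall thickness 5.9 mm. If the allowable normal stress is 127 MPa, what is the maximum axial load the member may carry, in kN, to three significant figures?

155 kN

A = 1221 mm².
P_max = σ_allow · A = 127 · 1221 = 155100 N = 155.1 kN.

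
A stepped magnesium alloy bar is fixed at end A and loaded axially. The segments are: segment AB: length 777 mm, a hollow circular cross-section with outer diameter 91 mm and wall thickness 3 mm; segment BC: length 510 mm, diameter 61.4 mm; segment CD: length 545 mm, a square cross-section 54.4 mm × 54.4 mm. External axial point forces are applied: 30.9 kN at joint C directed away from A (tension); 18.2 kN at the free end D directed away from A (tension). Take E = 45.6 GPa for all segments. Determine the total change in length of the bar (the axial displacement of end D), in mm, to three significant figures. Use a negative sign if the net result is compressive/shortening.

1.27 mm

Internal axial forces (sectioning from the free end, tension +): N_CD = 18.2 kN, N_BC = 49.1 kN, N_AB = 49.1 kN.
A_AB = 829.4 mm².
A_BC = 2961 mm².
A_CD = 2959 mm².
δ_AB = 49100·777/(829.4·45600) = 1.009 mm
δ_BC = 49100·510/(2961·45600) = 0.1855 mm
δ_CD = 18200·545/(2959·45600) = 0.0735 mm
δ = Σδ_i = 1.268 mm.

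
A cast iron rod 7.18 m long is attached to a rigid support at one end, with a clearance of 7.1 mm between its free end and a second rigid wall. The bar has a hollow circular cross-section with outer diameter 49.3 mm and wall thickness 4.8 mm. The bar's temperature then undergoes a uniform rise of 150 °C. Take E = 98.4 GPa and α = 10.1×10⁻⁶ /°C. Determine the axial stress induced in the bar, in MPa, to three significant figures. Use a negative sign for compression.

-51.8 MPa

Free thermal expansion αLΔT = 10.1e-6 · 7180 · 150 = 10.88 mm.
The walls engage after the gap closes; constrained expansion = 10.88 − 7.1 = 3.778 mm.
The walls impose strain ε = −(3.778)/7180 = -5.2614e-04; σ = Eε = 98400 · -5.2614e-04 = -51.77 MPa.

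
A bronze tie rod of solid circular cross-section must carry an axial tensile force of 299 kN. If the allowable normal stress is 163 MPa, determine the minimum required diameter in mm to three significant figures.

48.3 mm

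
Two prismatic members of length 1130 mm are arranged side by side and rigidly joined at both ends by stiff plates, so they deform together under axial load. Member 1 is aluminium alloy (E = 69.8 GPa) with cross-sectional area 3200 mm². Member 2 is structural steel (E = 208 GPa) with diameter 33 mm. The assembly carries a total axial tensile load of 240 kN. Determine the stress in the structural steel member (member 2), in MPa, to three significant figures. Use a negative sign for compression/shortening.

124 MPa

A_2 = 855.3 mm².
Equal strain + equilibrium ⇒ each member carries load in proportion to AE: A₁E₁ = 223400000 N, A₂E₂ = 177900000 N, ΣAE = 401300000 N.
σ₂ = P·E₂/ΣAE = 240000·208000/401300000 = 124.4 MPa.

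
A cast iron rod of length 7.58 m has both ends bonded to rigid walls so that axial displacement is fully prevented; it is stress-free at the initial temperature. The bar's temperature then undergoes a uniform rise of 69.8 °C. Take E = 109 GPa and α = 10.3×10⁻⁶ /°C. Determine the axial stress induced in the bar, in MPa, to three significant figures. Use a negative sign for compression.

Free thermal expansion αLΔT = 10.3e-6 · 7580 · 69.8 = 5.45 mm.
The walls impose strain ε = −(5.45)/7580 = -7.1894e-04; σ = Eε = 109000 · -7.1894e-04 = -78.36 MPa.

-78.4 MPa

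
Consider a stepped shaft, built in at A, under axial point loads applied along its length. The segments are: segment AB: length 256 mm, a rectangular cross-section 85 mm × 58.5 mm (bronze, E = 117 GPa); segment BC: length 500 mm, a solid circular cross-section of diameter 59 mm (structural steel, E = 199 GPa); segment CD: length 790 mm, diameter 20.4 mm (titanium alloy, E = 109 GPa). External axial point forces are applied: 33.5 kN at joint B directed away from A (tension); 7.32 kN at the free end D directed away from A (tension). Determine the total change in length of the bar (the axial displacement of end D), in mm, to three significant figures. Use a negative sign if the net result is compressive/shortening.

0.187 mm

Internal axial forces (sectioning from the free end, tension +): N_CD = 7.32 kN, N_BC = 7.32 kN, N_AB = 40.82 kN.
A_AB = 4972 mm².
A_BC = 2734 mm².
A_CD = 326.9 mm².
δ_AB = 40820·256/(4972·117000) = 0.01796 mm
δ_BC = 7320·500/(2734·199000) = 0.006727 mm
δ_CD = 7320·790/(326.9·109000) = 0.1623 mm
δ = Σδ_i = 0.187 mm.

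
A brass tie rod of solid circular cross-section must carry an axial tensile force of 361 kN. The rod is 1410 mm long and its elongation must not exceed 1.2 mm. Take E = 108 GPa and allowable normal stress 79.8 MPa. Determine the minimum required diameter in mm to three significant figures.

75.9 mm

Required area A ≥ P/σ_allow = 361000/79.8 = 4524 mm².
For a solid circular section, d ≥ √(4A/π) = 75.89 mm.
Elongation limit: A ≥ PL/(Eδ_allow) = 361000·1410/(108000·1.2) = 3928 mm² ⇒ d ≥ 70.72 mm.
The stress limit governs.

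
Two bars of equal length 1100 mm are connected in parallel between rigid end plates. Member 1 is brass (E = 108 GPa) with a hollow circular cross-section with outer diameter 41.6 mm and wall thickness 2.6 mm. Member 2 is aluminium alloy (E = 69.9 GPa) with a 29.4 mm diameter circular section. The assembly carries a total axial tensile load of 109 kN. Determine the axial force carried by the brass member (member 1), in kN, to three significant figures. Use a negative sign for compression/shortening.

A_1 = 318.6 mm².
A_2 = 678.9 mm².
Equal strain + equilibrium ⇒ each member carries load in proportion to AE: A₁E₁ = 34400000 N, A₂E₂ = 47450000 N, ΣAE = 81860000 N.
F₁ = P·A₁E₁/ΣAE = 109000·34400000/81860000 = 45810 N.

45.8 kN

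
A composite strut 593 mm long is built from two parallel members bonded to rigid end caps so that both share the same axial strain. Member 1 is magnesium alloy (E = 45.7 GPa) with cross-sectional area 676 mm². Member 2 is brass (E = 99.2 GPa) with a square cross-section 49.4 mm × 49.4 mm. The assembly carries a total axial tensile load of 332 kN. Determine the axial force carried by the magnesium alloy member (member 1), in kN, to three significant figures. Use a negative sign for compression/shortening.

A_2 = 2440 mm².
Equal strain + equilibrium ⇒ each member carries load in proportion to AE: A₁E₁ = 30890000 N, A₂E₂ = 242100000 N, ΣAE = 273000000 N.
F₁ = P·A₁E₁/ΣAE = 332000·30890000/273000000 = 37570 N.

37.6 kN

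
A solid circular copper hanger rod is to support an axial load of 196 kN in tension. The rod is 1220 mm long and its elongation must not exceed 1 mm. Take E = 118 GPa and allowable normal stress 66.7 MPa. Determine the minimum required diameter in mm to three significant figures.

61.2 mm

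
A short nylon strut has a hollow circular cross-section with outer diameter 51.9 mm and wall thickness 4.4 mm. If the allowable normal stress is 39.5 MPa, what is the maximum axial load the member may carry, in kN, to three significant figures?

25.9 kN

A = 656.6 mm².
P_max = σ_allow · A = 39.5 · 656.6 = 25940 N = 25.94 kN.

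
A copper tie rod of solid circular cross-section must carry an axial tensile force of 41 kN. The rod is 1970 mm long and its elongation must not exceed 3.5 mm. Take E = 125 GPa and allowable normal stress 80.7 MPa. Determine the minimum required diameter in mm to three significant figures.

Required area A ≥ P/σ_allow = 41000/80.7 = 508.1 mm².
For a solid circular section, d ≥ √(4A/π) = 25.43 mm.
Elongation limit: A ≥ PL/(Eδ_allow) = 41000·1970/(125000·3.5) = 184.6 mm² ⇒ d ≥ 15.33 mm.
The stress limit governs.

25.4 mm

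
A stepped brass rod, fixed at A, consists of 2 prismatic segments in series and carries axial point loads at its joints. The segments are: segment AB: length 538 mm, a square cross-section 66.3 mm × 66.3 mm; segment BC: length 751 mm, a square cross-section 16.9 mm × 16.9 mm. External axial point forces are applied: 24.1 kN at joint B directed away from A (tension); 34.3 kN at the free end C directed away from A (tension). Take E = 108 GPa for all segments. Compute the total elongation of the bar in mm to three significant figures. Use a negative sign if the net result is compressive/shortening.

0.901 mm

Internal axial forces (sectioning from the free end, tension +): N_BC = 34.3 kN, N_AB = 58.4 kN.
A_AB = 4396 mm².
A_BC = 285.6 mm².
δ_AB = 58400·538/(4396·108000) = 0.06618 mm
δ_BC = 34300·751/(285.6·108000) = 0.8351 mm
δ = Σδ_i = 0.9013 mm.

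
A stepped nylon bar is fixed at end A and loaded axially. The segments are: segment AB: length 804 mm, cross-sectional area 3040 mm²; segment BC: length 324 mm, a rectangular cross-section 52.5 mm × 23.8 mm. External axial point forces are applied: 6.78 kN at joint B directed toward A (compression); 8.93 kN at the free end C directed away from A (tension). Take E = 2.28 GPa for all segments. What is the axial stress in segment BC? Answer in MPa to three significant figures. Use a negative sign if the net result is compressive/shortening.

7.15 MPa

Internal axial forces (sectioning from the free end, tension +): N_BC = 8.93 kN, N_AB = 2.15 kN.
A_BC = 1250 mm².
σ_BC = N_BC/A_BC = 8930/1250 = 7.147 MPa.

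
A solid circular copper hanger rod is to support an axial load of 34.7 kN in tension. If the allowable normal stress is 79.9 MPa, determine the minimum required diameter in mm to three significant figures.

Required area A ≥ P/σ_allow = 34700/79.9 = 434.3 mm².
For a solid circular section, d ≥ √(4A/π) = 23.52 mm.

23.5 mm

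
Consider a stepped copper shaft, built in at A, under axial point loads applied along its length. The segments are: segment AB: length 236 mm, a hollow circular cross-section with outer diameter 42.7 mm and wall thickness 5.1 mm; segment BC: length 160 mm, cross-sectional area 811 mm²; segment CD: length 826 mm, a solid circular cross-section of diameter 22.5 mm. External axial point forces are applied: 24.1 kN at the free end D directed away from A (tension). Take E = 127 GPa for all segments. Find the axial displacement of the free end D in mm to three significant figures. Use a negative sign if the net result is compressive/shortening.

Internal axial forces (sectioning from the free end, tension +): N_CD = 24.1 kN, N_BC = 24.1 kN, N_AB = 24.1 kN.
A_AB = 602.4 mm².
A_CD = 397.6 mm².
δ_AB = 24100·236/(602.4·127000) = 0.07434 mm
δ_BC = 24100·160/(811·127000) = 0.03744 mm
δ_CD = 24100·826/(397.6·127000) = 0.3942 mm
δ = Σδ_i = 0.506 mm.

0.506 mm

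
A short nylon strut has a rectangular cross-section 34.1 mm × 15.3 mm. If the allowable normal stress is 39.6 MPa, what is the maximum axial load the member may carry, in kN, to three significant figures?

A = 521.7 mm².
P_max = σ_allow · A = 39.6 · 521.7 = 20660 N = 20.66 kN.

20.7 kN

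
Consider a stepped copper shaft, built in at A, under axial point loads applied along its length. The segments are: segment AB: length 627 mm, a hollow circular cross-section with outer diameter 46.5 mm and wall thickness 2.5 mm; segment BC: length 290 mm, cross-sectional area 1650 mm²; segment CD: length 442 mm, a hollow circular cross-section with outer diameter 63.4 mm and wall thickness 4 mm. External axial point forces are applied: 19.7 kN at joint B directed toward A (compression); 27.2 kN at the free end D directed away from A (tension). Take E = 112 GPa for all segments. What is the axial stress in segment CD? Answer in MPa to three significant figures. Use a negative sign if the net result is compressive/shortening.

Internal axial forces (sectioning from the free end, tension +): N_CD = 27.2 kN, N_BC = 27.2 kN, N_AB = 7.5 kN.
A_CD = 746.4 mm².
σ_CD = N_CD/A_CD = 27200/746.4 = 36.44 MPa.

36.4 MPa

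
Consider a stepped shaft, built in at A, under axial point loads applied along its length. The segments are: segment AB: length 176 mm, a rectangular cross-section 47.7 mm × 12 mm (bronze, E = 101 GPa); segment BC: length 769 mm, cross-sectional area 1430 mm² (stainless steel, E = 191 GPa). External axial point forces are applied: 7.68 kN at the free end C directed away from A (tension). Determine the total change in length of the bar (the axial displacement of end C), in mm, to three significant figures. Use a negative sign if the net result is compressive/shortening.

Internal axial forces (sectioning from the free end, tension +): N_BC = 7.68 kN, N_AB = 7.68 kN.
A_AB = 572.4 mm².
δ_AB = 7680·176/(572.4·101000) = 0.02338 mm
δ_BC = 7680·769/(1430·191000) = 0.02162 mm
δ = Σδ_i = 0.045 mm.

0.0450 mm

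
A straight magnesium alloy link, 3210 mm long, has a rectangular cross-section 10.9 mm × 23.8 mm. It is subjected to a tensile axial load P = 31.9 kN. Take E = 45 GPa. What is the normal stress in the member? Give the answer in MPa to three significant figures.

123 MPa

A = 259.4 mm².
σ = N/A = 31900/259.4 = 123 MPa.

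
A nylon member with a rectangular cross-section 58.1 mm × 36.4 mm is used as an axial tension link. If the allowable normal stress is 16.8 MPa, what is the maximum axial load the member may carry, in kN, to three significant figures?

35.5 kN

A = 2115 mm².
P_max = σ_allow · A = 16.8 · 2115 = 35530 N = 35.53 kN.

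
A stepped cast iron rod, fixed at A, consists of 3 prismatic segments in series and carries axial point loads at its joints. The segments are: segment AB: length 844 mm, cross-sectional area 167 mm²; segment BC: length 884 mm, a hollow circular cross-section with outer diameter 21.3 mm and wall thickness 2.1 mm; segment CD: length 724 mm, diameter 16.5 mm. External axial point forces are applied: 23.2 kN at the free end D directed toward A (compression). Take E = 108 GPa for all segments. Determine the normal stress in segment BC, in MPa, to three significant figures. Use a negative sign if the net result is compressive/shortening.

-183 MPa

Internal axial forces (sectioning from the free end, tension +): N_CD = -23.2 kN, N_BC = -23.2 kN, N_AB = -23.2 kN.
A_BC = 126.7 mm².
σ_BC = N_BC/A_BC = -23200/126.7 = -183.2 MPa.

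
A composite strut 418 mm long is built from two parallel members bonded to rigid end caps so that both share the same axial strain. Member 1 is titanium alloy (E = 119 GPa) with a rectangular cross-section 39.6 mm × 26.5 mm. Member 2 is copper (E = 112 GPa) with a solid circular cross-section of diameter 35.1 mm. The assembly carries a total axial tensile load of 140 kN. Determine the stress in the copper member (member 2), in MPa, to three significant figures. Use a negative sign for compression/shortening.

A_1 = 1049 mm².
A_2 = 967.6 mm².
Equal strain + equilibrium ⇒ each member carries load in proportion to AE: A₁E₁ = 124900000 N, A₂E₂ = 108400000 N, ΣAE = 233300000 N.
σ₂ = P·E₂/ΣAE = 140000·112000/233300000 = 67.22 MPa.

67.2 MPa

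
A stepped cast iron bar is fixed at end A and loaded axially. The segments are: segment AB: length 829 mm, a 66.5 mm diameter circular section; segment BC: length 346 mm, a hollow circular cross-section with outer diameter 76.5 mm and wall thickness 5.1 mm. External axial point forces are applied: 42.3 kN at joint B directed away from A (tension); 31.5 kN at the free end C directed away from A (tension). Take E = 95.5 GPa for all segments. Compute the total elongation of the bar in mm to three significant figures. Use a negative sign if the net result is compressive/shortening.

Internal axial forces (sectioning from the free end, tension +): N_BC = 31.5 kN, N_AB = 73.8 kN.
A_AB = 3473 mm².
A_BC = 1144 mm².
δ_AB = 73800·829/(3473·95500) = 0.1844 mm
δ_BC = 31500·346/(1144·95500) = 0.09976 mm
δ = Σδ_i = 0.2842 mm.

0.284 mm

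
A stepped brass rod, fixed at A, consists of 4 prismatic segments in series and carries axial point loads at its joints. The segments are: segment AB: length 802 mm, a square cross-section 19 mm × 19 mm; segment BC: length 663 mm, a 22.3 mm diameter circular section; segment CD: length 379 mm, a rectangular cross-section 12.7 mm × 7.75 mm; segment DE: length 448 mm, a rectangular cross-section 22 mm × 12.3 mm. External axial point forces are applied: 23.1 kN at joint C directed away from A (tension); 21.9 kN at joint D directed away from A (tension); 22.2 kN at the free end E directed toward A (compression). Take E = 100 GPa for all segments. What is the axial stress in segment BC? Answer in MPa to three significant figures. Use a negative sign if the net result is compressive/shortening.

Internal axial forces (sectioning from the free end, tension +): N_DE = -22.2 kN, N_CD = -0.3 kN, N_BC = 22.8 kN, N_AB = 22.8 kN.
A_BC = 390.6 mm².
σ_BC = N_BC/A_BC = 22800/390.6 = 58.38 MPa.

58.4 MPa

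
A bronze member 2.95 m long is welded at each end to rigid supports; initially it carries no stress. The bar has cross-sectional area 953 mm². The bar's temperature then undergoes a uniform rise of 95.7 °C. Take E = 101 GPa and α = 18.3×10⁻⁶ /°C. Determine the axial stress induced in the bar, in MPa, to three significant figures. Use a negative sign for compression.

Free thermal expansion αLΔT = 18.3e-6 · 2950 · 95.7 = 5.166 mm.
The walls impose strain ε = −(5.166)/2950 = -1.7513e-03; σ = Eε = 101000 · -1.7513e-03 = -176.9 MPa.

-177 MPa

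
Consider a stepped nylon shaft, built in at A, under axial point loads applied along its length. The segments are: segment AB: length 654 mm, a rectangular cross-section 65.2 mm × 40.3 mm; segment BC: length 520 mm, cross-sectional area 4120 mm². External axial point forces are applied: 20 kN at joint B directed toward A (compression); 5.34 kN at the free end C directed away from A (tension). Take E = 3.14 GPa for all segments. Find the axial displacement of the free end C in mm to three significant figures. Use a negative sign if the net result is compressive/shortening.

-0.947 mm

Internal axial forces (sectioning from the free end, tension +): N_BC = 5.34 kN, N_AB = -14.66 kN.
A_AB = 2628 mm².
δ_AB = -14660·654/(2628·3140) = -1.162 mm
δ_BC = 5340·520/(4120·3140) = 0.2146 mm
δ = Σδ_i = -0.9474 mm.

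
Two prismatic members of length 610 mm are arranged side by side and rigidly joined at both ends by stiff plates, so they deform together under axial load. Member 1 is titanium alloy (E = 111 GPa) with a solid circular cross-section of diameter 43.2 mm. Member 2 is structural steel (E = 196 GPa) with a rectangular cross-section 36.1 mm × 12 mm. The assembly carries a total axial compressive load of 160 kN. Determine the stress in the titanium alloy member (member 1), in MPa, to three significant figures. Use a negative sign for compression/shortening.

-71.7 MPa

A_1 = 1466 mm².
A_2 = 433.2 mm².
Equal strain + equilibrium ⇒ each member carries load in proportion to AE: A₁E₁ = 162700000 N, A₂E₂ = 84910000 N, ΣAE = 247600000 N.
σ₁ = P·E₁/ΣAE = -160000·111000/247600000 = -71.73 MPa.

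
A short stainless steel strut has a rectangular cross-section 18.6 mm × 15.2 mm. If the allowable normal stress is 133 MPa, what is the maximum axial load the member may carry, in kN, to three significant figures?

37.6 kN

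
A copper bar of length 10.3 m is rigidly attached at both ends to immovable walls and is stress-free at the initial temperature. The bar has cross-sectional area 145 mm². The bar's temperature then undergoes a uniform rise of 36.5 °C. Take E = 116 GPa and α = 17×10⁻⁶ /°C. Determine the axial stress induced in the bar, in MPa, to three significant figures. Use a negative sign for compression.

-72.0 MPa

Free thermal expansion αLΔT = 17e-6 · 10300 · 36.5 = 6.391 mm.
The walls impose strain ε = −(6.391)/10300 = -6.2050e-04; σ = Eε = 116000 · -6.2050e-04 = -71.98 MPa.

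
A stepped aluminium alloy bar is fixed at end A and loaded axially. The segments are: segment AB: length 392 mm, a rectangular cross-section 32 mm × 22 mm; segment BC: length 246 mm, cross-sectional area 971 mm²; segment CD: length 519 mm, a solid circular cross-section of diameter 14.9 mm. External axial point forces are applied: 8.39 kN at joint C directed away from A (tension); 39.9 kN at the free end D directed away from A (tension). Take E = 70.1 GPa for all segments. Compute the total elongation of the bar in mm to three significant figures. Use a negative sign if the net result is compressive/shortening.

2.25 mm

Internal axial forces (sectioning from the free end, tension +): N_CD = 39.9 kN, N_BC = 48.29 kN, N_AB = 48.29 kN.
A_AB = 704 mm².
A_CD = 174.4 mm².
δ_AB = 48290·392/(704·70100) = 0.3836 mm
δ_BC = 48290·246/(971·70100) = 0.1745 mm
δ_CD = 39900·519/(174.4·70100) = 1.694 mm
δ = Σδ_i = 2.252 mm.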